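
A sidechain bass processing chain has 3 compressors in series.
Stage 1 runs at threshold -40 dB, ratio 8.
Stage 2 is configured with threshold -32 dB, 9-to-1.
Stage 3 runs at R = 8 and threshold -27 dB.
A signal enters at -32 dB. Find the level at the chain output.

Stage 1: -32 dB is 8 dB over -40 dB; at 8:1 that becomes 1 dB over, giving -39 dB.
Stage 2: below threshold (-39 ≤ -32); passes unchanged; output -39 dB.
Stage 3: -39 dB is at or below the -27 dB threshold — no compression; output -39 dB.

-39 dB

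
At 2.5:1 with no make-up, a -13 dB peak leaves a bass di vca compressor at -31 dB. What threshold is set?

-43 dB

Input is 30 dB above T (since output overshoot × R = input overshoot: (-31 − T)·2.5 = -13 − T gives T = -43 dB).
Check: -43 + (-13 − (-43))/2.5 = -43 + 12 = -31 dB. ✓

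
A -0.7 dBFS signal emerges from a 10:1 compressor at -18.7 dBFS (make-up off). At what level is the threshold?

Let T be the threshold. Output overshoot = (input overshoot)/R, so -18.7 − T = (-0.7 − T)/10.
10·(-18.7 − T) = -0.7 − T → 9·T = -187 − (-0.7) = -186.3.
T = -186.3/9 = -20.7 dBFS.

-20.7 dBFS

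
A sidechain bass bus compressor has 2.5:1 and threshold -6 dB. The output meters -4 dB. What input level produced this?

-1 dB

The compressed level sits -4 − (-6) = 2 dB over threshold.
Input overshoot = R × output overshoot = 5 dB → input = -6 + 5 = -1 dB.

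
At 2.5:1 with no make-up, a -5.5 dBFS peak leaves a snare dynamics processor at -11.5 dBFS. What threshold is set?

Gain reduction = -5.5 − (-11.5) = 6 dB; output overshoot = GR / (R − 1) = 6 / 1.5 = 4 dB.
Threshold = output − output overshoot = -11.5 − 4 = -15.5 dBFS.

-15.5 dBFS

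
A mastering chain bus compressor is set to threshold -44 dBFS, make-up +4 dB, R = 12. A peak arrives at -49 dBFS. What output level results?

-49 dBFS is 5 dB below the -44 dBFS threshold, so no gain reduction is applied.
Make-up gain adds 4 dB: -49 + 4 = -45 dBFS.

-45 dBFS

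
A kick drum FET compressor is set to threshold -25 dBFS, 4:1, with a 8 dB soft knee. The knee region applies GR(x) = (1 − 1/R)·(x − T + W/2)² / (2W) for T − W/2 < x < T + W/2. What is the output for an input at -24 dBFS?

x − T + W/2 = -24 − (-25) + 4 = 5.
GR = (1 − 1/4) × 5² / 16 = 0.75 × 25 / 16 = 1.171875 dB.
Output = -24 − 1.171875 = -25.171875 dBFS.

-25.171875 dBFS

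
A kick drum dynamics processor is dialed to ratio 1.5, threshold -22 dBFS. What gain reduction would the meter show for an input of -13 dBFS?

Overshoot = -13 − (-22) = 9 dB.
A 1.5:1 ratio leaves 6 dB of that excess.
GR = overshoot in − overshoot out = 9 − 6 = 3 dB.

3 dB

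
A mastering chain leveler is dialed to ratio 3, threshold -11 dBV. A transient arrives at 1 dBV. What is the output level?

-7 dBV

1 dBV sits 12 dB over threshold.
3:1 compression reduces that to 12/3 = 4 dB over.
So the level is -11 + 4 = -7 dBV.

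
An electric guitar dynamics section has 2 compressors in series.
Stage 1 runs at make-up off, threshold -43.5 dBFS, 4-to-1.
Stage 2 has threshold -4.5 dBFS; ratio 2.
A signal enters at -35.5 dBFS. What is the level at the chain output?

-41.5 dBFS

Stage 1: overshoot 8 dB → 8/4 = 2 dB → -41.5 dBFS.
Stage 2: below threshold (-41.5 ≤ -4.5); passes unchanged; output -41.5 dBFS.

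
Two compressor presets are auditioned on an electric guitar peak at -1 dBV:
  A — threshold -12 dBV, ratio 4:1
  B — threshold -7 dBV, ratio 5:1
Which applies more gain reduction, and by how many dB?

A, by 3.45 dB

A: 11 dB over, compressed to 2.75 dB over, so 8.25 dB of GR.
B: 6 dB over, compressed to 1.2 dB over, so 4.8 dB of GR.
Difference: 3.45 dB in favour of A.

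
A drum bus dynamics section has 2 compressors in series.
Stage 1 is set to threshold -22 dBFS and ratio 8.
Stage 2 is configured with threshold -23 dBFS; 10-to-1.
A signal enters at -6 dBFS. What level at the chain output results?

Stage 1: 16 dB above -22 dBFS, reduced 8:1 to 2 dB above → -20 dBFS.
Stage 2: -20 dBFS is 3 dB over -23 dBFS; at 10:1 that becomes 0.3 dB over, giving -22.7 dBFS.

-22.7 dBFS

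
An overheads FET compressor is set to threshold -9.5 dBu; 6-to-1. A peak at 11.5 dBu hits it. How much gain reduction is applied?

17.5 dB

The signal is 21 dB above threshold.
A 6:1 ratio leaves 3.5 dB of that excess.
GR = overshoot in − overshoot out = 21 − 3.5 = 17.5 dB.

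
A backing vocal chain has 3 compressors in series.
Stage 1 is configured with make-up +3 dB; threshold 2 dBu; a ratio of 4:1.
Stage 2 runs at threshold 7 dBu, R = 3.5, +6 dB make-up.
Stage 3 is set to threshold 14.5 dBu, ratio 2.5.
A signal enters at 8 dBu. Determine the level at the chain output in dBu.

12.5 dBu

Stage 1: 8 dBu is 6 dB over 2 dBu; at 4:1 that becomes 1.5 dB over, giving 3.5 dBu; +3 dB make-up → 6.5 dBu.
Stage 2: 6.5 dBu ≤ 7 dBu, so stage 2 doesn't engage; make-up brings it to 12.5 dBu.
Stage 3: 12.5 dBu ≤ 14.5 dBu, so stage 3 doesn't engage; output 12.5 dBu.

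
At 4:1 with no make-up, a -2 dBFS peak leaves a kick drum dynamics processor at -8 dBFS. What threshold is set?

Let T be the threshold. Output overshoot = (input overshoot)/R, so -8 − T = (-2 − T)/4.
4·(-8 − T) = -2 − T → 3·T = -32 − (-2) = -30.
T = -30/3 = -10 dBFS.

-10 dBFS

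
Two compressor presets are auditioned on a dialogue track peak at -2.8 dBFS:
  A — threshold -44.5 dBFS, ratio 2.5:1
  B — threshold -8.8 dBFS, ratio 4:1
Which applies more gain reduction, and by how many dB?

A, by 20.52 dB

A: overshoot 41.7 dB → output overshoot 16.68 dB → GR 25.02 dB.
B: overshoot 6 dB → output overshoot 1.5 dB → GR 4.5 dB.
Difference: 20.52 dB in favour of A.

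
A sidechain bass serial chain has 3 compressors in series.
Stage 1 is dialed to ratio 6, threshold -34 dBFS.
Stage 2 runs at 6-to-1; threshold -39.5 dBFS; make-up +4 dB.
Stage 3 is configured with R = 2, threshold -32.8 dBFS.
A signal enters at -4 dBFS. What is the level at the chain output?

Stage 1: -4 dBFS is 30 dB over -34 dBFS; at 6:1 that becomes 5 dB over, giving -29 dBFS.
Stage 2: overshoot 10.5 dB → 10.5/6 = 1.75 dB → -37.75 dBFS; +4 dB make-up → -33.75 dBFS.
Stage 3: below threshold (-33.75 ≤ -32.8); passes unchanged; output -33.75 dBFS.

-33.75 dBFS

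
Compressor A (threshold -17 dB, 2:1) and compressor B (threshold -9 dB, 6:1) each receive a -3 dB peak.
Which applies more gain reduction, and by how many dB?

A, by 2 dB

A: GR = 14 − 14/2 = 7 dB.
B: GR = 6 − 6/6 = 5 dB.
A reduces 2 dB more.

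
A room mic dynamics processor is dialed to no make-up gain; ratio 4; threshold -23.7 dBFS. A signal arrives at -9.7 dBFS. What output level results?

-20.2 dBFS

The input is 14 dB above the -23.7 dBFS threshold.
4:1 compression reduces that to 14/4 = 3.5 dB over.
Output = -23.7 + 3.5 = -20.2 dBFS.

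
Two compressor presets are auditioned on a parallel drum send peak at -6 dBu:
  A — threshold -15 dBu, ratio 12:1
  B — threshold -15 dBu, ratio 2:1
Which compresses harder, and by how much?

A: 9 dB over, compressed to 0.75 dB over, so 8.25 dB of GR.
B: 9 dB over, compressed to 4.5 dB over, so 4.5 dB of GR.
A applies 3.75 dB more gain reduction.

A, by 3.75 dB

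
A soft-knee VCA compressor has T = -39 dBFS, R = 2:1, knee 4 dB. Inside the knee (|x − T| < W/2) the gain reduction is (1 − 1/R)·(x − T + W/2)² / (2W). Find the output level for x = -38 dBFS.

x − T + W/2 = -38 − (-39) + 2 = 3.
GR = (1 − 1/2) × 3² / 8 = 0.5 × 9 / 8 = 0.5625 dB.
Output = -38 − 0.5625 = -38.5625 dBFS.

-38.5625 dBFS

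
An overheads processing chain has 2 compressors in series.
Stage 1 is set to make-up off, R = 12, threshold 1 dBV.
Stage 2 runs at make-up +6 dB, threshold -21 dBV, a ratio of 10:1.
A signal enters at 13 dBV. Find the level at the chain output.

-12.7 dBV

Stage 1: 13 dBV is 12 dB over 1 dBV; at 12:1 that becomes 1 dB over, giving 2 dBV.
Stage 2: 23 dB above -21 dBV, reduced 10:1 to 2.3 dB above → -18.7 dBV; +6 dB make-up → -12.7 dBV.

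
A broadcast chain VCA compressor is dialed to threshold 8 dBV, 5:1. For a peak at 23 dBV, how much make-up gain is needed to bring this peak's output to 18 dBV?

Overshoot 15 dB → 15/5 = 3 dB after compression, so the compressed level is 8 + 3 = 11 dBV.
Make-up = target − compressed = 18 − 11 = 7 dB.

7 dB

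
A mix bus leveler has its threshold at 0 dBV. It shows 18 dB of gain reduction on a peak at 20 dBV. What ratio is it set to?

Input overshoot = 20 − 0 = 20 dB.
Output overshoot = 20 − 18 = 2 dB.
Ratio = input overshoot / output overshoot = 20 / 2 = 10.

10:1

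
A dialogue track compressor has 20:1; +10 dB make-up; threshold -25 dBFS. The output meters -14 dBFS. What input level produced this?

-5 dBFS

Remove make-up: -14 − 10 = -24 dBFS.
That's 1 dB above the -25 dBFS threshold.
Input overshoot = R × output overshoot = 20 dB → input = -25 + 20 = -5 dBFS.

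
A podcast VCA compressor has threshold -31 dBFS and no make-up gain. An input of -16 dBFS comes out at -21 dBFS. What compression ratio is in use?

1.5:1

Input overshoot = -16 − (-31) = 15 dB; output overshoot = -21 − (-31) = 10 dB.
Ratio = 15 / 10 = 1.5.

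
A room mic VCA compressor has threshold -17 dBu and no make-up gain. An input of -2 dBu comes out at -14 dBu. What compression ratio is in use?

Input overshoot = -2 − (-17) = 15 dB; output overshoot = -14 − (-17) = 3 dB.
Ratio = 15 / 3 = 5.

5:1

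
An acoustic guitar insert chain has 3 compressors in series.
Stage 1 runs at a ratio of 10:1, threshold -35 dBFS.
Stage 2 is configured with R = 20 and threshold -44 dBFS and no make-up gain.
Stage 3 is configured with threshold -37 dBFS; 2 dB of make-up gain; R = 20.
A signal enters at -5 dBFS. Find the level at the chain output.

-41.4 dBFS

Stage 1: 30 dB above -35 dBFS, reduced 10:1 to 3 dB above → -32 dBFS.
Stage 2: 12 dB above -44 dBFS, reduced 20:1 to 0.6 dB above → -43.4 dBFS.
Stage 3: -43.4 dBFS ≤ -37 dBFS, so stage 3 doesn't engage; make-up brings it to -41.4 dBFS.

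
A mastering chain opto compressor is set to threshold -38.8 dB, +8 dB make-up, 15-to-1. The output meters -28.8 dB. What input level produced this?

-8.8 dB

Before make-up, the level was -28.8 − 8 = -36.8 dB.
The compressed level sits -36.8 − (-38.8) = 2 dB over threshold.
Undo the ratio: input overshoot = 2 × 15 = 30 dB, giving input = -8.8 dB.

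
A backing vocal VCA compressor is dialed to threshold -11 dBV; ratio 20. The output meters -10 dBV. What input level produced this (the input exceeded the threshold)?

The compressed level sits -10 − (-11) = 1 dB over threshold.
Before 20:1 compression the overshoot was 1 × 20 = 20 dB, so input = -11 + 20 = 9 dBV.

9 dBV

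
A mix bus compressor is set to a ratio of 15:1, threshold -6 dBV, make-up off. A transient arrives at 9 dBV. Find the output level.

-5 dBV

9 dBV sits 15 dB over threshold.
At 15:1 the overshoot is divided by 15, leaving 1 dB above threshold.
So the level is -6 + 1 = -5 dBV.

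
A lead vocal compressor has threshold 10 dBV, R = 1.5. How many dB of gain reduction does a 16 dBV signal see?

The signal is 6 dB above threshold.
A 1.5:1 ratio leaves 4 dB of that excess.
GR = overshoot in − overshoot out = 6 − 4 = 2 dB.

2 dB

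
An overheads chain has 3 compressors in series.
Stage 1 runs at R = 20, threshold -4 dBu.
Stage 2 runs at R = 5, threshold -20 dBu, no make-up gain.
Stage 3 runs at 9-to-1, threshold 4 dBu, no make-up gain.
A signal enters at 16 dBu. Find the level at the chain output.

-16.6 dBu

Stage 1: 20 dB above -4 dBu, reduced 20:1 to 1 dB above → -3 dBu.
Stage 2: 17 dB above -20 dBu, reduced 5:1 to 3.4 dB above → -16.6 dBu.
Stage 3: -16.6 dBu ≤ 4 dBu, so stage 3 doesn't engage; output -16.6 dBu.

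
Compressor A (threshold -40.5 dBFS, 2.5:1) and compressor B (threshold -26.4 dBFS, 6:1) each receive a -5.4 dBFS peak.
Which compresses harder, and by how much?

A, by 3.56 dB

A: overshoot 35.1 dB → output overshoot 14.04 dB → GR 21.06 dB.
B: overshoot 21 dB → output overshoot 3.5 dB → GR 17.5 dB.
A reduces 3.56 dB more.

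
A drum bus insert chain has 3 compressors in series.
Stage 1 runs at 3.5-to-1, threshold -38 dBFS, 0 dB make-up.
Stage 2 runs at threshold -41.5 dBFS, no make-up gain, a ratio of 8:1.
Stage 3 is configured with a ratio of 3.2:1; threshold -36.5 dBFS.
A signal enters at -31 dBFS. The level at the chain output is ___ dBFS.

Stage 1: overshoot 7 dB → 7/3.5 = 2 dB → -36 dBFS.
Stage 2: -36 dBFS is 5.5 dB over -41.5 dBFS; at 8:1 that becomes 0.6875 dB over, giving -40.8125 dBFS.
Stage 3: -40.8125 dBFS is at or below the -36.5 dBFS threshold — no compression; output -40.8125 dBFS.

-40.8125 dBFS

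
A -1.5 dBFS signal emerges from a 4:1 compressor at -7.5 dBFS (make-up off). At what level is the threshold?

Gain reduction = -1.5 − (-7.5) = 6 dB; output overshoot = GR / (R − 1) = 6 / 3 = 2 dB.
Threshold = output − output overshoot = -7.5 − 2 = -9.5 dBFS.

-9.5 dBFS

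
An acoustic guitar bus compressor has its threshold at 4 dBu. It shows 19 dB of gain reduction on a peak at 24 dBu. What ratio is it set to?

20:1

Input overshoot = 24 − 4 = 20 dB.
Output overshoot = 20 − 19 = 1 dB.
Ratio = input overshoot / output overshoot = 20 / 1 = 20.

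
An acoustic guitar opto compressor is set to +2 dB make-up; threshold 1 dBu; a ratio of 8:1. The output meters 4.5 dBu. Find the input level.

13 dBu

Remove make-up: 4.5 − 2 = 2.5 dBu.
Post-compression overshoot = 2.5 − 1 = 1.5 dB.
Input overshoot = R × output overshoot = 12 dB → input = 1 + 12 = 13 dBu.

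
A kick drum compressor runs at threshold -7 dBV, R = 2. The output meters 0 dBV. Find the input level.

7 dBV

Post-compression overshoot = 0 − (-7) = 7 dB.
Undo the ratio: input overshoot = 7 × 2 = 14 dB, giving input = 7 dBV.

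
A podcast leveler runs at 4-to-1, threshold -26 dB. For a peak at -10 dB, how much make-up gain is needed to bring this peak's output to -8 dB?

Overshoot 16 dB → 16/4 = 4 dB after compression, so the compressed level is -26 + 4 = -22 dB.
Make-up = target − compressed = -8 − (-22) = 14 dB.

14 dB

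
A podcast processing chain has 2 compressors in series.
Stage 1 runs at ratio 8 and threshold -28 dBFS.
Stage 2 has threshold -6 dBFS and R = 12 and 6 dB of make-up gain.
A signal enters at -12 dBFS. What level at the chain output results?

-20 dBFS

Stage 1: -12 dBFS is 16 dB over -28 dBFS; at 8:1 that becomes 2 dB over, giving -26 dBFS.
Stage 2: below threshold (-26 ≤ -6); passes unchanged; make-up brings it to -20 dBFS.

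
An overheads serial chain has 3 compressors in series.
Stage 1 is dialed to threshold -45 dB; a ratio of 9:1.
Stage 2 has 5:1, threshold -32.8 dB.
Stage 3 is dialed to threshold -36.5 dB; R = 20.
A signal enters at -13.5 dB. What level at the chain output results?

Stage 1: overshoot 31.5 dB → 31.5/9 = 3.5 dB → -41.5 dB.
Stage 2: -41.5 dB ≤ -32.8 dB, so stage 2 doesn't engage; output -41.5 dB.
Stage 3: -41.5 dB is at or below the -36.5 dB threshold — no compression; output -41.5 dB.

-41.5 dB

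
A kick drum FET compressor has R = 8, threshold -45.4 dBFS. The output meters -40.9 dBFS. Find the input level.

-9.4 dBFS

That's 4.5 dB above the -45.4 dBFS threshold.
Undo the ratio: input overshoot = 4.5 × 8 = 36 dB, giving input = -9.4 dBFS.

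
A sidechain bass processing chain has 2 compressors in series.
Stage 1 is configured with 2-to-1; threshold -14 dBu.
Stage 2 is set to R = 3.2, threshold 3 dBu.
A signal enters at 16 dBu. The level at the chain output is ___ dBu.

1 dBu

Stage 1: 30 dB above -14 dBu, reduced 2:1 to 15 dB above → 1 dBu.
Stage 2: below threshold (1 ≤ 3); passes unchanged; output 1 dBu.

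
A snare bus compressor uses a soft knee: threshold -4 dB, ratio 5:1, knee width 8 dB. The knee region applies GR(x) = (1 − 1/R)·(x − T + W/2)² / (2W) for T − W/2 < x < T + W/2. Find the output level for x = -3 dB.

-4.25 dB

x − T + W/2 = -3 − (-4) + 4 = 5.
GR = (1 − 1/5) × 5² / 16 = 0.8 × 25 / 16 = 1.25 dB.
Output = -3 − 1.25 = -4.25 dB.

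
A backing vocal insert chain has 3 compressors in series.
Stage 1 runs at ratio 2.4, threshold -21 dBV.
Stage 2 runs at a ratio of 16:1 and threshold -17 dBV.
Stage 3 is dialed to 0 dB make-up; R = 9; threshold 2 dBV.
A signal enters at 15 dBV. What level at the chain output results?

Stage 1: overshoot 36 dB → 36/2.4 = 15 dB → -6 dBV.
Stage 2: overshoot 11 dB → 11/16 = 0.6875 dB → -16.3125 dBV.
Stage 3: -16.3125 dBV ≤ 2 dBV, so stage 3 doesn't engage; output -16.3125 dBV.

-16.3125 dBV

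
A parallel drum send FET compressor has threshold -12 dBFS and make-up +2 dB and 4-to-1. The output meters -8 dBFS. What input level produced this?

-4 dBFS

Remove make-up: -8 − 2 = -10 dBFS.
Post-compression overshoot = -10 − (-12) = 2 dB.
Undo the ratio: input overshoot = 2 × 4 = 8 dB, giving input = -4 dBFS.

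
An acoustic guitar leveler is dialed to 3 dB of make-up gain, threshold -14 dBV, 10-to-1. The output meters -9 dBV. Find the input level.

Before make-up, the level was -9 − 3 = -12 dBV.
That's 2 dB above the -14 dBV threshold.
Undo the ratio: input overshoot = 2 × 10 = 20 dB, giving input = 6 dBV.

6 dBV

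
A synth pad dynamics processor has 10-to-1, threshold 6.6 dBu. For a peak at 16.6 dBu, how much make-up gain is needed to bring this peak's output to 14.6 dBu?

Without make-up, output = threshold + overshoot/10 = 6.6 + 1 = 7.6 dBu.
Gap to target: 7 dB.

7 dB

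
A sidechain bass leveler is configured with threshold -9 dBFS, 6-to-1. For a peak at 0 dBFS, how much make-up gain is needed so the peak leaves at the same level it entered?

7.5 dB

Without make-up, output = threshold + overshoot/6 = -9 + 1.5 = -7.5 dBFS.
Gap to target: 7.5 dB.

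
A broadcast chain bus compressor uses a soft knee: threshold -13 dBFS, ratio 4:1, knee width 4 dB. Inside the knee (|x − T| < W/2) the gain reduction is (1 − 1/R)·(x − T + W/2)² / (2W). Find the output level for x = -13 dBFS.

x − T + W/2 = -13 − (-13) + 2 = 2.
GR = (1 − 1/4) × 2² / 8 = 0.75 × 4 / 8 = 0.375 dB.
Output = -13 − 0.375 = -13.375 dBFS.

-13.375 dBFS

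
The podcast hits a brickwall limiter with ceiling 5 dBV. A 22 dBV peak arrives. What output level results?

At ∞:1, everything above 5 dBV is held at the ceiling.

5 dBV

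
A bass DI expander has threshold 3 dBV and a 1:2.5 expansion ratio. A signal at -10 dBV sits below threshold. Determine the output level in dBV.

-29.5 dBV

Below threshold, a 1:2.5 expander applies gain = (2.5−1)×(T − x) of attenuation.
(2.5−1) × 13 = 19.5 dB, so output = -10 − 19.5 = -29.5 dBV.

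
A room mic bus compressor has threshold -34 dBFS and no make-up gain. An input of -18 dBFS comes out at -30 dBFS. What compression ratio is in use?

4:1

Input overshoot = -18 − (-34) = 16 dB; output overshoot = -30 − (-34) = 4 dB.
Ratio = 16 / 4 = 4.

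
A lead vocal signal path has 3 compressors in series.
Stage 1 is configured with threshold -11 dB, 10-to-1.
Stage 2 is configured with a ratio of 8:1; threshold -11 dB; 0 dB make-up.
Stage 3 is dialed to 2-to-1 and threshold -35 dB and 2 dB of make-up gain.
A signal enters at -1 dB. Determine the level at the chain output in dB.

-20.9375 dB

Stage 1: overshoot 10 dB → 10/10 = 1 dB → -10 dB.
Stage 2: -10 dB is 1 dB over -11 dB; at 8:1 that becomes 0.125 dB over, giving -10.875 dB.
Stage 3: overshoot 24.125 dB → 24.125/2 = 12.0625 dB → -22.9375 dB; +2 dB make-up → -20.9375 dB.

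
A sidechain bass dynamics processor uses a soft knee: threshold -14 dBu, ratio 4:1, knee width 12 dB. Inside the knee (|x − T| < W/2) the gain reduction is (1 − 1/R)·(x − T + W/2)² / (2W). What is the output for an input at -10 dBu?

-13.125 dBu

x − T + W/2 = -10 − (-14) + 6 = 10.
GR = (1 − 1/4) × 10² / 24 = 0.75 × 100 / 24 = 3.125 dB.
Output = -10 − 3.125 = -13.125 dBu.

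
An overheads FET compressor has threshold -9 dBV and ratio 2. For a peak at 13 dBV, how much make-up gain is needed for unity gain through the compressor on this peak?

Without make-up, output = threshold + overshoot/2 = -9 + 11 = 2 dBV.
Gap to target: 11 dB.

11 dB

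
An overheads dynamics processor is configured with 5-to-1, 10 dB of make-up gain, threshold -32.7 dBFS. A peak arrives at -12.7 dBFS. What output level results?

Overshoot: -12.7 − (-32.7) = 20 dB.
At 5:1 the overshoot is divided by 5, leaving 4 dB above threshold.
That puts the output at -28.7 dBFS; make-up adds 10 dB, giving -18.7 dBFS.

-18.7 dBFS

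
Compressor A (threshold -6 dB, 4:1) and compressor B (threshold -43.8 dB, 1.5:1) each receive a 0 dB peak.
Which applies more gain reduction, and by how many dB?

B, by 10.1 dB

A: GR = 6 − 6/4 = 4.5 dB.
B: GR = 43.8 − 43.8/1.5 = 14.6 dB.
B applies 10.1 dB more gain reduction.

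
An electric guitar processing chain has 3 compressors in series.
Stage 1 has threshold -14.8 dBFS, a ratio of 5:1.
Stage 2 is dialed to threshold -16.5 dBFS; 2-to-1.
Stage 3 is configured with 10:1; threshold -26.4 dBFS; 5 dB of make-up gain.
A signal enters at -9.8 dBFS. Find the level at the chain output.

-20.275 dBFS

Stage 1: 5 dB above -14.8 dBFS, reduced 5:1 to 1 dB above → -13.8 dBFS.
Stage 2: 2.7 dB above -16.5 dBFS, reduced 2:1 to 1.35 dB above → -15.15 dBFS.
Stage 3: overshoot 11.25 dB → 11.25/10 = 1.125 dB → -25.275 dBFS; +5 dB make-up → -20.275 dBFS.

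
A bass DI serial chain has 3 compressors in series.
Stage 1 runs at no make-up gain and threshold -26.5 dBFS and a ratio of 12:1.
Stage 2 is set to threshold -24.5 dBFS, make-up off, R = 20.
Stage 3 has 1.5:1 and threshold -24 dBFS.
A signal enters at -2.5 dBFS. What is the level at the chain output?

-24.5 dBFS

Stage 1: -2.5 dBFS is 24 dB over -26.5 dBFS; at 12:1 that becomes 2 dB over, giving -24.5 dBFS.
Stage 2: -24.5 dBFS is at or below the -24.5 dBFS threshold — no compression; output -24.5 dBFS.
Stage 3: below threshold (-24.5 ≤ -24); passes unchanged; output -24.5 dBFS.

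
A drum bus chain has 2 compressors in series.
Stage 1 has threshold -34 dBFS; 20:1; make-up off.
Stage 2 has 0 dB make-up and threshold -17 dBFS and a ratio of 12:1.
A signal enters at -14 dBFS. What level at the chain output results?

-33 dBFS

Stage 1: -14 dBFS is 20 dB over -34 dBFS; at 20:1 that becomes 1 dB over, giving -33 dBFS.
Stage 2: -33 dBFS is at or below the -17 dBFS threshold — no compression; output -33 dBFS.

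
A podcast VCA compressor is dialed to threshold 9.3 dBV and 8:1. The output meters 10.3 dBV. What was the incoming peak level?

17.3 dBV

Post-compression overshoot = 10.3 − 9.3 = 1 dB.
Before 8:1 compression the overshoot was 1 × 8 = 8 dB, so input = 9.3 + 8 = 17.3 dBV.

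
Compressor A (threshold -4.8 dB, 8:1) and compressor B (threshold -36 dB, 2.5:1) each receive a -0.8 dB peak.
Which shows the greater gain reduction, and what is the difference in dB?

B, by 17.62 dB

A: overshoot 4 dB → output overshoot 0.5 dB → GR 3.5 dB.
B: overshoot 35.2 dB → output overshoot 14.08 dB → GR 21.12 dB.
Difference: 17.62 dB in favour of B.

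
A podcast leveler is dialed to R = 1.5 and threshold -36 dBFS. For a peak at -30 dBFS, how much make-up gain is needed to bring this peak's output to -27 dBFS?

Without make-up, output = threshold + overshoot/1.5 = -36 + 4 = -32 dBFS.
Gap to target: 5 dB.

5 dB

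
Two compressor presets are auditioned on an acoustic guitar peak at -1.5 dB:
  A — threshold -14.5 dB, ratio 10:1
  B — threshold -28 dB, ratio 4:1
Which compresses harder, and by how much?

B, by 8.175 dB

A: 13 dB over, compressed to 1.3 dB over, so 11.7 dB of GR.
B: 26.5 dB over, compressed to 6.625 dB over, so 19.875 dB of GR.
B applies 8.175 dB more gain reduction.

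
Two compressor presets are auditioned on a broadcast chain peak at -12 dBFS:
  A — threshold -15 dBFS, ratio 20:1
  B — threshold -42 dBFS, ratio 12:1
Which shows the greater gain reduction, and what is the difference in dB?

B, by 24.65 dB

A: overshoot 3 dB → output overshoot 0.15 dB → GR 2.85 dB.
B: overshoot 30 dB → output overshoot 2.5 dB → GR 27.5 dB.
B applies 24.65 dB more gain reduction.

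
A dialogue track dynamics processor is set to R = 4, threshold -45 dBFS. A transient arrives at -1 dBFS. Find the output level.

-34 dBFS

Overshoot: -1 − (-45) = 44 dB.
4:1 compression reduces that to 44/4 = 11 dB over.
That puts the output at -34 dBFS.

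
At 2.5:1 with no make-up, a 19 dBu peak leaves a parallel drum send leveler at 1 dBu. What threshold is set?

-11 dBu

Gain reduction = 19 − 1 = 18 dB; output overshoot = GR / (R − 1) = 18 / 1.5 = 12 dB.
Threshold = output − output overshoot = 1 − 12 = -11 dBu.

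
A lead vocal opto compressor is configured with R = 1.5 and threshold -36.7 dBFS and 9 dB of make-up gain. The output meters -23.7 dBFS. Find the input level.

-30.7 dBFS

Stripping the +9 dB make-up gives -32.7 dBFS at the gain stage.
Post-compression overshoot = -32.7 − (-36.7) = 4 dB.
Undo the ratio: input overshoot = 4 × 1.5 = 6 dB, giving input = -30.7 dBFS.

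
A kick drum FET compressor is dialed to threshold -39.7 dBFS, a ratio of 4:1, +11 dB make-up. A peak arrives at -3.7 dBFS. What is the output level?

Overshoot: -3.7 − (-39.7) = 36 dB.
4:1 compression reduces that to 36/4 = 9 dB over.
Output = -39.7 + 9 = -30.7 dBFS; make-up adds 11 dB, giving -19.7 dBFS.

-19.7 dBFS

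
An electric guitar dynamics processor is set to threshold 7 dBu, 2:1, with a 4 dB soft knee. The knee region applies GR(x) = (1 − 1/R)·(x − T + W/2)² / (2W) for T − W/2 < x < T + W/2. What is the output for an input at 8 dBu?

x − T + W/2 = 8 − 7 + 2 = 3.
GR = (1 − 1/2) × 3² / 8 = 0.5 × 9 / 8 = 0.5625 dB.
Output = 8 − 0.5625 = 7.4375 dBu.

7.4375 dBu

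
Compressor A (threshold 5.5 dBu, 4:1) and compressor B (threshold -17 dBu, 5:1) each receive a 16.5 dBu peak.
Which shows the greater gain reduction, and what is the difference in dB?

A: 11 dB over, compressed to 2.75 dB over, so 8.25 dB of GR.
B: 33.5 dB over, compressed to 6.7 dB over, so 26.8 dB of GR.
Difference: 18.55 dB in favour of B.

B, by 18.55 dB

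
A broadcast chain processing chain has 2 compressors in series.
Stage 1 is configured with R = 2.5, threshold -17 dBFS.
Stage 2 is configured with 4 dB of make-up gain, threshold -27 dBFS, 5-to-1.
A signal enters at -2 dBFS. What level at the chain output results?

Stage 1: -2 dBFS is 15 dB over -17 dBFS; at 2.5:1 that becomes 6 dB over, giving -11 dBFS.
Stage 2: 16 dB above -27 dBFS, reduced 5:1 to 3.2 dB above → -23.8 dBFS; +4 dB make-up → -19.8 dBFS.

-19.8 dBFS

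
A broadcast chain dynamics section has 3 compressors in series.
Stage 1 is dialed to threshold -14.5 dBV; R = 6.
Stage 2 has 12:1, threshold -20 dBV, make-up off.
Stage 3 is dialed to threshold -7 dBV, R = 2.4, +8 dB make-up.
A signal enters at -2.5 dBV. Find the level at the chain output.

Stage 1: -2.5 dBV is 12 dB over -14.5 dBV; at 6:1 that becomes 2 dB over, giving -12.5 dBV.
Stage 2: overshoot 7.5 dB → 7.5/12 = 0.625 dB → -19.375 dBV.
Stage 3: -19.375 dBV ≤ -7 dBV, so stage 3 doesn't engage; make-up brings it to -11.375 dBV.

-11.375 dBV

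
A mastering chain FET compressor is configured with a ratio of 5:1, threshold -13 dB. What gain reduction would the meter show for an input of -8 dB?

4 dB

The signal is 5 dB above threshold.
A 5:1 ratio leaves 1 dB of that excess.
So the signal is attenuated by 5 − 1 = 4 dB.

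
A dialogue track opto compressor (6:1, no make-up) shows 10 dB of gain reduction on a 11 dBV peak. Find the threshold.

-1 dBV

Input is 12 dB above T (since output overshoot × R = input overshoot: (1 − T)·6 = 11 − T gives T = -1 dBV).
Check: -1 + (11 − (-1))/6 = -1 + 2 = 1 dBV. ✓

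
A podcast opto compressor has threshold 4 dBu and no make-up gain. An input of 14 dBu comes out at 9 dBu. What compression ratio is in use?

Input overshoot = 14 − 4 = 10 dB; output overshoot = 9 − 4 = 5 dB.
Ratio = 10 / 5 = 2.

2:1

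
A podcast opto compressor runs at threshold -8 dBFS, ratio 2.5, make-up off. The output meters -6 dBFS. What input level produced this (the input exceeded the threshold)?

-3 dBFS

That's 2 dB above the -8 dBFS threshold.
Undo the ratio: input overshoot = 2 × 2.5 = 5 dB, giving input = -3 dBFS.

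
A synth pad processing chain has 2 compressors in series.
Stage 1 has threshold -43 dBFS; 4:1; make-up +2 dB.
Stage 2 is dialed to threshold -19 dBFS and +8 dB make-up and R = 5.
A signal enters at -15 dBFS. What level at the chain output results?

-26 dBFS

Stage 1: -15 dBFS is 28 dB over -43 dBFS; at 4:1 that becomes 7 dB over, giving -36 dBFS; +2 dB make-up → -34 dBFS.
Stage 2: -34 dBFS is at or below the -19 dBFS threshold — no compression; make-up brings it to -26 dBFS.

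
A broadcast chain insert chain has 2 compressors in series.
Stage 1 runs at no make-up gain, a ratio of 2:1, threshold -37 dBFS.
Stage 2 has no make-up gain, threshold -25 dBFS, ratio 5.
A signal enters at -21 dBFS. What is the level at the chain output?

Stage 1: 16 dB above -37 dBFS, reduced 2:1 to 8 dB above → -29 dBFS.
Stage 2: -29 dBFS is at or below the -25 dBFS threshold — no compression; output -29 dBFS.

-29 dBFS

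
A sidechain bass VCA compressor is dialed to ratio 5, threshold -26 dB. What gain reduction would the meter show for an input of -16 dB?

-16 dB exceeds the threshold by 10 dB.
A 5:1 ratio leaves 2 dB of that excess.
Gain reduction = 10 − 2 = 8 dB.

8 dB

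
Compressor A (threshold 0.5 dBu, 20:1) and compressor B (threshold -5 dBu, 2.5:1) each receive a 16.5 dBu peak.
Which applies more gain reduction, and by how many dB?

A: GR = 16 − 16/20 = 15.2 dB.
B: GR = 21.5 − 21.5/2.5 = 12.9 dB.
A reduces 2.3 dB more.

A, by 2.3 dB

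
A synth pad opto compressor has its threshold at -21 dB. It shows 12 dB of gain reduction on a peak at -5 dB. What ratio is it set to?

Input overshoot = -5 − (-21) = 16 dB.
Output overshoot = 16 − 12 = 4 dB.
Ratio = input overshoot / output overshoot = 16 / 4 = 4.

4:1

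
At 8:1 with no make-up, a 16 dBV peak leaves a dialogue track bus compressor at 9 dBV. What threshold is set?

Input is 8 dB above T (since output overshoot × R = input overshoot: (9 − T)·8 = 16 − T gives T = 8 dBV).
Check: 8 + (16 − 8)/8 = 8 + 1 = 9 dBV. ✓

8 dBV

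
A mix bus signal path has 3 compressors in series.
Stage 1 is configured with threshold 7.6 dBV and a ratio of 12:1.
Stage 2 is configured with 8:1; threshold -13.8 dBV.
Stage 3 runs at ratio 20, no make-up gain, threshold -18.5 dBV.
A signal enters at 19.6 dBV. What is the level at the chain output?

Stage 1: 19.6 dBV is 12 dB over 7.6 dBV; at 12:1 that becomes 1 dB over, giving 8.6 dBV.
Stage 2: 8.6 dBV is 22.4 dB over -13.8 dBV; at 8:1 that becomes 2.8 dB over, giving -11 dBV.
Stage 3: 7.5 dB above -18.5 dBV, reduced 20:1 to 0.375 dB above → -18.125 dBV.

-18.125 dBV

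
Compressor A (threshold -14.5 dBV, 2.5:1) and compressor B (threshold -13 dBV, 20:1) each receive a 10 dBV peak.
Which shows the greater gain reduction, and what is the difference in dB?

A: 24.5 dB over, compressed to 9.8 dB over, so 14.7 dB of GR.
B: 23 dB over, compressed to 1.15 dB over, so 21.85 dB of GR.
Difference: 7.15 dB in favour of B.

B, by 7.15 dB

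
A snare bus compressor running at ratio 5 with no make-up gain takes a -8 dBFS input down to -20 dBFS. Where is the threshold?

-23 dBFS

Gain reduction = -8 − (-20) = 12 dB; output overshoot = GR / (R − 1) = 12 / 4 = 3 dB.
Threshold = output − output overshoot = -20 − 3 = -23 dBFS.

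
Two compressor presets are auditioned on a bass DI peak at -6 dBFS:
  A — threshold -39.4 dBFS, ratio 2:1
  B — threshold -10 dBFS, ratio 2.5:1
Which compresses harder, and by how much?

A: 33.4 dB over, compressed to 16.7 dB over, so 16.7 dB of GR.
B: 4 dB over, compressed to 1.6 dB over, so 2.4 dB of GR.
Difference: 14.3 dB in favour of A.

A, by 14.3 dB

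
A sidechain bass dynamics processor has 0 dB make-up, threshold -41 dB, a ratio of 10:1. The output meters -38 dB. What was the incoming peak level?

Post-compression overshoot = -38 − (-41) = 3 dB.
Before 10:1 compression the overshoot was 3 × 10 = 30 dB, so input = -41 + 30 = -11 dB.

-11 dB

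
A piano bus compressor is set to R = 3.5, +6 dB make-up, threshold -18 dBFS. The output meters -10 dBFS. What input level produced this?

Before make-up, the level was -10 − 6 = -16 dBFS.
The compressed level sits -16 − (-18) = 2 dB over threshold.
Input overshoot = R × output overshoot = 7 dB → input = -18 + 7 = -11 dBFS.

-11 dBFS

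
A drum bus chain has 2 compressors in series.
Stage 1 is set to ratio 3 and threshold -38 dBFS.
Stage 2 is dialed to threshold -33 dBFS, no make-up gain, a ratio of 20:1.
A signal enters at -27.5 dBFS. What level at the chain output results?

Stage 1: 10.5 dB above -38 dBFS, reduced 3:1 to 3.5 dB above → -34.5 dBFS.
Stage 2: below threshold (-34.5 ≤ -33); passes unchanged; output -34.5 dBFS.

-34.5 dBFS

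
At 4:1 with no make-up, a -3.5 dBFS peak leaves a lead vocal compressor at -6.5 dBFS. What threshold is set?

-7.5 dBFS

Gain reduction = -3.5 − (-6.5) = 3 dB; output overshoot = GR / (R − 1) = 3 / 3 = 1 dB.
Threshold = output − output overshoot = -6.5 − 1 = -7.5 dBFS.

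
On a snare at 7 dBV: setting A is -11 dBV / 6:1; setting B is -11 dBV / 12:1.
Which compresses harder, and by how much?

A: 18 dB over, compressed to 3 dB over, so 15 dB of GR.
B: 18 dB over, compressed to 1.5 dB over, so 16.5 dB of GR.
B applies 1.5 dB more gain reduction.

B, by 1.5 dB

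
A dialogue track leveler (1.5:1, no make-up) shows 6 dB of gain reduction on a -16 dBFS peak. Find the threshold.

Input is 18 dB above T (since output overshoot × R = input overshoot: (-22 − T)·1.5 = -16 − T gives T = -34 dBFS).
Check: -34 + (-16 − (-34))/1.5 = -34 + 12 = -22 dBFS. ✓

-34 dBFS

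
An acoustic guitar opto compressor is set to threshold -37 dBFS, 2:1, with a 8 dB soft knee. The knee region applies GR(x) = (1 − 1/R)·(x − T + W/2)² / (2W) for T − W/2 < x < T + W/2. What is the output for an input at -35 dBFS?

-36.125 dBFS

x − T + W/2 = -35 − (-37) + 4 = 6.
GR = (1 − 1/2) × 6² / 16 = 0.5 × 36 / 16 = 1.125 dB.
Output = -35 − 1.125 = -36.125 dBFS.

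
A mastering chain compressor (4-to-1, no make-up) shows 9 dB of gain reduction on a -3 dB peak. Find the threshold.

-15 dB

Let T be the threshold. Output overshoot = (input overshoot)/R, so -12 − T = (-3 − T)/4.
4·(-12 − T) = -3 − T → 3·T = -48 − (-3) = -45.
T = -45/3 = -15 dB.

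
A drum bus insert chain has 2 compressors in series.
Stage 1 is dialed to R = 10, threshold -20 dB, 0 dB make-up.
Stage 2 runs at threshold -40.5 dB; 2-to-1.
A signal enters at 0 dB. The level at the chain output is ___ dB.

-29.25 dB

Stage 1: overshoot 20 dB → 20/10 = 2 dB → -18 dB.
Stage 2: 22.5 dB above -40.5 dB, reduced 2:1 to 11.25 dB above → -29.25 dB.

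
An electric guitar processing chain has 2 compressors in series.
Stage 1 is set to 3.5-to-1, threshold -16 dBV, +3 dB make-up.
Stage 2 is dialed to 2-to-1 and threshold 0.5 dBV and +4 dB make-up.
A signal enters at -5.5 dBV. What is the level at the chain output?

-6 dBV

Stage 1: overshoot 10.5 dB → 10.5/3.5 = 3 dB → -13 dBV; +3 dB make-up → -10 dBV.
Stage 2: below threshold (-10 ≤ 0.5); passes unchanged; make-up brings it to -6 dBV.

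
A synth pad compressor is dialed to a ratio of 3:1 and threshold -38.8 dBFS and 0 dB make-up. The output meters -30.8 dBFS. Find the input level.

That's 8 dB above the -38.8 dBFS threshold.
Before 3:1 compression the overshoot was 8 × 3 = 24 dB, so input = -38.8 + 24 = -14.8 dBFS.

-14.8 dBFS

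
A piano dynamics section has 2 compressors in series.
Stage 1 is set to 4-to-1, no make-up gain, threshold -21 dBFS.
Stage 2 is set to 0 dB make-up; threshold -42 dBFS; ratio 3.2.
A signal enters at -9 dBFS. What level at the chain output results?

-34.5 dBFS

Stage 1: overshoot 12 dB → 12/4 = 3 dB → -18 dBFS.
Stage 2: 24 dB above -42 dBFS, reduced 3.2:1 to 7.5 dB above → -34.5 dBFS.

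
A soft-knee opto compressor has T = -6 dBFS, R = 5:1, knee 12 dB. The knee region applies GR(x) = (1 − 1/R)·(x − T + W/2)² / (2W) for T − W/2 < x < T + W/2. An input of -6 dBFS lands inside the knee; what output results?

x − T + W/2 = -6 − (-6) + 6 = 6.
GR = (1 − 1/5) × 6² / 24 = 0.8 × 36 / 24 = 1.2 dB.
Output = -6 − 1.2 = -7.2 dBFS.

-7.2 dBFS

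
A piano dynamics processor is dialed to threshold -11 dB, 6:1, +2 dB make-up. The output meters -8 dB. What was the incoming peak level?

-5 dB

Stripping the +2 dB make-up gives -10 dB at the gain stage.
Post-compression overshoot = -10 − (-11) = 1 dB.
Before 6:1 compression the overshoot was 1 × 6 = 6 dB, so input = -11 + 6 = -5 dB.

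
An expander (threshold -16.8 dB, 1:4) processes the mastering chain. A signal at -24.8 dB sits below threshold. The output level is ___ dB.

The input is 8 dB below the -16.8 dB threshold.
A 1:4 expander multiplies undershoot by 4: 8 × 4 = 32 dB below threshold.
Output = -16.8 − 32 = -48.8 dB.

-48.8 dB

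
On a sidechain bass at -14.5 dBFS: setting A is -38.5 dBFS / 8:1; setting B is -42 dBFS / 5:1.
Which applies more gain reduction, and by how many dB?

A: GR = 24 − 24/8 = 21 dB.
B: GR = 27.5 − 27.5/5 = 22 dB.
B applies 1 dB more gain reduction.

B, by 1 dB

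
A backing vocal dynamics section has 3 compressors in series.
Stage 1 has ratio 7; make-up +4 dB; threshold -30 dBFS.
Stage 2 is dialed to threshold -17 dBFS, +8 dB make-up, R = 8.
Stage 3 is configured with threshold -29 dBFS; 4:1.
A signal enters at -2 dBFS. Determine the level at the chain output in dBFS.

Stage 1: -2 dBFS is 28 dB over -30 dBFS; at 7:1 that becomes 4 dB over, giving -26 dBFS; +4 dB make-up → -22 dBFS.
Stage 2: -22 dBFS is at or below the -17 dBFS threshold — no compression; make-up brings it to -14 dBFS.
Stage 3: overshoot 15 dB → 15/4 = 3.75 dB → -25.25 dBFS.

-25.25 dBFS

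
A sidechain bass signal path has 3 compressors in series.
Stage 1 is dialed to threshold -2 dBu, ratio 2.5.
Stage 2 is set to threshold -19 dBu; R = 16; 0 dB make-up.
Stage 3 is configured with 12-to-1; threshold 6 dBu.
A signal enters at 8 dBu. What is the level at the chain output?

Stage 1: 10 dB above -2 dBu, reduced 2.5:1 to 4 dB above → 2 dBu.
Stage 2: overshoot 21 dB → 21/16 = 1.3125 dB → -17.6875 dBu.
Stage 3: -17.6875 dBu ≤ 6 dBu, so stage 3 doesn't engage; output -17.6875 dBu.

-17.6875 dBu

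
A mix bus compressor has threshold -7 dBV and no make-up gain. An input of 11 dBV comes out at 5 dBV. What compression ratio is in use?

1.5:1

Input overshoot = 11 − (-7) = 18 dB; output overshoot = 5 − (-7) = 12 dB.
Ratio = 18 / 12 = 1.5.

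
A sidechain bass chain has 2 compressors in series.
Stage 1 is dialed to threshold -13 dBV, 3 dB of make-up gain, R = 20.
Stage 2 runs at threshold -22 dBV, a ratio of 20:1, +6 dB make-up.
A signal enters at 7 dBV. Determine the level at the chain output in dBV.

-15.35 dBV

Stage 1: 20 dB above -13 dBV, reduced 20:1 to 1 dB above → -12 dBV; +3 dB make-up → -9 dBV.
Stage 2: 13 dB above -22 dBV, reduced 20:1 to 0.65 dB above → -21.35 dBV; +6 dB make-up → -15.35 dBV.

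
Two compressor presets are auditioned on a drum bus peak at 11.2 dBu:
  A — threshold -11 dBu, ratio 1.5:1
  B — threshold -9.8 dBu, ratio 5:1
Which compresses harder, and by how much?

A: overshoot 22.2 dB → output overshoot 14.8 dB → GR 7.4 dB.
B: overshoot 21 dB → output overshoot 4.2 dB → GR 16.8 dB.
B reduces 9.4 dB more.

B, by 9.4 dB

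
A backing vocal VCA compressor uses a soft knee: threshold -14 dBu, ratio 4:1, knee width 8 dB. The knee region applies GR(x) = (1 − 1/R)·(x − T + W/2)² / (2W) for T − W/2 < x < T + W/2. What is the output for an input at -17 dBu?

x − T + W/2 = -17 − (-14) + 4 = 1.
GR = (1 − 1/4) × 1² / 16 = 0.75 × 1 / 16 = 0.046875 dB.
Output = -17 − 0.046875 = -17.046875 dBu.

-17.046875 dBu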